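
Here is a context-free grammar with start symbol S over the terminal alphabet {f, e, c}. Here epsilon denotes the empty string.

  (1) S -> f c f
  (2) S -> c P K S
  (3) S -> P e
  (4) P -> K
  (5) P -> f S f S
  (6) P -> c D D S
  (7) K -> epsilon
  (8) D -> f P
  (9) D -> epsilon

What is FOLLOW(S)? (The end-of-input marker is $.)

{$, c, e, f}

FIRST(K): from K->epsilon we get {epsilon}. So FIRST(K) = {epsilon}.
FIRST(D): from D->f P we get {f}; from D->epsilon we get {epsilon}. So FIRST(D) = {epsilon, f}.
FIRST(P): from P->K we get {epsilon}; from P->f S f S we get {f}; from P->c D D S we get {c}. So FIRST(P) = {epsilon, c, f}.
FIRST(S): from S->f c f we get {f}; from S->c P K S we get {c}; from S->P e we get {c, e, f}. So FIRST(S) = {c, e, f}.
FOLLOW(S) includes $ since S is the start symbol.
FOLLOW(D): in P->c D D S (occurrence 1), D is followed by D S with FIRST {c, e, f}; in P->c D D S (occurrence 2), D is followed by S with FIRST {c, e, f}. Thus FOLLOW(D) = {c, e, f}.
FOLLOW(P): in S->c P K S, P is followed by K S with FIRST {c, e, f}; in S->P e, P is followed by e with FIRST {e}; in D->f P, the suffix after P is empty, so FOLLOW(P) ⊇ FOLLOW(D) = {c, e, f}. Thus FOLLOW(P) = {c, e, f}.
FOLLOW(S): in S->c P K S, the suffix after S is empty (adds nothing new); in P->f S f S (occurrence 1), S is followed by f S with FIRST {f}; in P->f S f S (occurrence 2), the suffix after S is empty, so FOLLOW(S) ⊇ FOLLOW(P) = {c, e, f}; in P->c D D S, the suffix after S is empty, so FOLLOW(S) ⊇ FOLLOW(P) = {c, e, f}. Thus FOLLOW(S) = {$, c, e, f}.
FOLLOW(K): in S->c P K S, K is followed by S with FIRST {c, e, f}; in P->K, the suffix after K is empty, so FOLLOW(K) ⊇ FOLLOW(P) = {c, e, f}. Thus FOLLOW(K) = {c, e, f}.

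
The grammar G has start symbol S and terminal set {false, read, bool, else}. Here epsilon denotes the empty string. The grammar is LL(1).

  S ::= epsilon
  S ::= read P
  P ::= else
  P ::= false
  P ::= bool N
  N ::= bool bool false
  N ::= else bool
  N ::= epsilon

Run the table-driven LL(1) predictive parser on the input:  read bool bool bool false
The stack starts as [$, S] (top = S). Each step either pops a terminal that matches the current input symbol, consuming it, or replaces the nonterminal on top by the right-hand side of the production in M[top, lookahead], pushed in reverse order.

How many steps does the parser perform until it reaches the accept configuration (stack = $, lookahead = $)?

8

     Stack              Input                        Action
  1  $ S                read bool bool bool false $  expand S ::= read P
  2  $ P read           read bool bool bool false $  match read
  3  $ P                bool bool bool false $       expand P ::= bool N
  4  $ N bool           bool bool bool false $       match bool
  5  $ N                bool bool false $            expand N ::= bool bool false
  6  $ false bool bool  bool bool false $            match bool
  7  $ false bool       bool false $                 match bool
  8  $ false            false $                      match false
Accept reached after 8 steps.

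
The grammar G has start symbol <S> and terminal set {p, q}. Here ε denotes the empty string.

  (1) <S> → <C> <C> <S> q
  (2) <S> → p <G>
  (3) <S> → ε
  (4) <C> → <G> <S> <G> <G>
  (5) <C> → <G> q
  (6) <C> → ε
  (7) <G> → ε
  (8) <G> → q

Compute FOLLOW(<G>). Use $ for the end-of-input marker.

{$, p, q}

FIRST(<G>) = {ε, q}
FIRST(<S>) = {ε, p, q}  (via <C> <C> <S> q)
FIRST(<C>) = {ε, p, q}  (via <G> <S> <G> <G>, <G> q)
FOLLOW(<S>) includes $ since <S> is the start symbol.
FOLLOW(<C>): in <S>→<C> <C> <S> q (occurrence 1), <C> is followed by <C> <S> q with FIRST {p, q}; in <S>→<C> <C> <S> q (occurrence 2), <C> is followed by <S> q with FIRST {p, q}. Thus FOLLOW(<C>) = {p, q}.
FOLLOW(<S>): in <S>→<C> <C> <S> q, <S> is followed by q with FIRST {q}; in <C>→<G> <S> <G> <G>, <S> is followed by <G> <G> with FIRST {ε, q}; in <C>→<G> <S> <G> <G>, the suffix after <S> is nullable, so FOLLOW(<S>) ⊇ FOLLOW(<C>) = {p, q}. Thus FOLLOW(<S>) = {$, p, q}.
FOLLOW(<G>): in <S>→p <G>, the suffix after <G> is empty, so FOLLOW(<G>) ⊇ FOLLOW(<S>) = {$, p, q}; in <C>→<G> <S> <G> <G> (occurrence 1), <G> is followed by <S> <G> <G> with FIRST {ε, p, q}; in <C>→<G> <S> <G> <G> (occurrence 1), the suffix after <G> is nullable, so FOLLOW(<G>) ⊇ FOLLOW(<C>) = {p, q}; in <C>→<G> <S> <G> <G> (occurrence 2), <G> is followed by <G> with FIRST {ε, q}; in <C>→<G> <S> <G> <G> (occurrence 2), the suffix after <G> is nullable, so FOLLOW(<G>) ⊇ FOLLOW(<C>) = {p, q}; in <C>→<G> <S> <G> <G> (occurrence 3), the suffix after <G> is empty, so FOLLOW(<G>) ⊇ FOLLOW(<C>) = {p, q}; in <C>→<G> q, <G> is followed by q with FIRST {q}. Thus FOLLOW(<G>) = {$, p, q}.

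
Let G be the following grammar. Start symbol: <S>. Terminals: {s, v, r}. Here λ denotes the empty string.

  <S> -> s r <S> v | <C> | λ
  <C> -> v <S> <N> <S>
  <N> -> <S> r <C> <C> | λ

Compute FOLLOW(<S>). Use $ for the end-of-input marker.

FIRST(<C>) = {v}
FIRST(<S>) = {λ, s, v}  (via <C>)
FIRST(<N>) = {λ, r, s, v}  (via <S> r <C> <C>)
FOLLOW(<S>) includes $ since <S> is the start symbol.
FOLLOW(<S>): in <S>->s r <S> v, <S> is followed by v with FIRST {v}; in <C>->v <S> <N> <S> (occurrence 1), <S> is followed by <N> <S> with FIRST {λ, r, s, v}; in <C>->v <S> <N> <S> (occurrence 1), the suffix after <S> is nullable, so FOLLOW(<S>) ⊇ FOLLOW(<C>) = {$, r, s, v}; in <C>->v <S> <N> <S> (occurrence 2), the suffix after <S> is empty, so FOLLOW(<S>) ⊇ FOLLOW(<C>) = {$, r, s, v}; in <N>-><S> r <C> <C>, <S> is followed by r <C> <C> with FIRST {r}. Thus FOLLOW(<S>) = {$, r, s, v}.
FOLLOW(<C>): in <S>-><C>, the suffix after <C> is empty, so FOLLOW(<C>) ⊇ FOLLOW(<S>) = {$, r, s, v}; in <N>-><S> r <C> <C> (occurrence 1), <C> is followed by <C> with FIRST {v}; in <N>-><S> r <C> <C> (occurrence 2), the suffix after <C> is empty, so FOLLOW(<C>) ⊇ FOLLOW(<N>) = {$, r, s, v}. Thus FOLLOW(<C>) = {$, r, s, v}.
FOLLOW(<N>): in <C>->v <S> <N> <S>, <N> is followed by <S> with FIRST {λ, s, v}; in <C>->v <S> <N> <S>, the suffix after <N> is nullable, so FOLLOW(<N>) ⊇ FOLLOW(<C>) = {$, r, s, v}. Thus FOLLOW(<N>) = {$, r, s, v}.

{$, r, s, v}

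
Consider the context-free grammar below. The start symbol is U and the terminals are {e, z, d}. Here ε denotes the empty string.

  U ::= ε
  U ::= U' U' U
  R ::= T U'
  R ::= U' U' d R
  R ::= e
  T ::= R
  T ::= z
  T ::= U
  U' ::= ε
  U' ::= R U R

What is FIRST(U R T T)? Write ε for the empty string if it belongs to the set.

FIRST(U) = {ε, d, e, z}  (via U' U' U)
FIRST(R) = {ε, d, e, z}  (via T U', U' U' d R)
FIRST(T) = {ε, d, e, z}  (via R, U)
FIRST(U') = {ε, d, e, z}  (via R U R)
FIRST(U R T T): take FIRST of each symbol in turn, carrying on past any symbol whose FIRST contains ε; result {ε, d, e, z}.

{ε, d, e, z}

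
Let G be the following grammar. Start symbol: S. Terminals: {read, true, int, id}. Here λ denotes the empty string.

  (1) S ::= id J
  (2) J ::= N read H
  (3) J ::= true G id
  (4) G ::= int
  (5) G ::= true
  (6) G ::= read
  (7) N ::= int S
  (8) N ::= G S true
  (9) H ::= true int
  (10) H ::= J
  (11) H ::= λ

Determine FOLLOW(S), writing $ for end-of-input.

{$, read, true}

FIRST(S): from S::=id J we get {id}. So FIRST(S) = {id}.
FIRST(G): from G::=int we get {int}; from G::=true we get {true}; from G::=read we get {read}. So FIRST(G) = {int, read, true}.
FIRST(N): from N::=int S we get {int}; from N::=G S true we get {int, read, true}. So FIRST(N) = {int, read, true}.
FIRST(J): from J::=N read H we get {int, read, true}; from J::=true G id we get {true}. So FIRST(J) = {int, read, true}.
FIRST(H): from H::=true int we get {true}; from H::=J we get {int, read, true}; from H::=λ we get {λ}. So FIRST(H) = {λ, int, read, true}.
FOLLOW(S) includes $ since S is the start symbol.
FOLLOW(G): in J::=true G id, G is followed by id with FIRST {id}; in N::=G S true, G is followed by S true with FIRST {id}. Thus FOLLOW(G) = {id}.
FOLLOW(N): in J::=N read H, N is followed by read H with FIRST {read}. Thus FOLLOW(N) = {read}.
FOLLOW(S): in N::=int S, the suffix after S is empty, so FOLLOW(S) ⊇ FOLLOW(N) = {read}; in N::=G S true, S is followed by true with FIRST {true}. Thus FOLLOW(S) = {$, read, true}.
FOLLOW(J): in S::=id J, the suffix after J is empty, so FOLLOW(J) ⊇ FOLLOW(S) = {$, read, true}; in H::=J, the suffix after J is empty, so FOLLOW(J) ⊇ FOLLOW(H) = {$, read, true}. Thus FOLLOW(J) = {$, read, true}.
FOLLOW(H): in J::=N read H, the suffix after H is empty, so FOLLOW(H) ⊇ FOLLOW(J) = {$, read, true}. Thus FOLLOW(H) = {$, read, true}.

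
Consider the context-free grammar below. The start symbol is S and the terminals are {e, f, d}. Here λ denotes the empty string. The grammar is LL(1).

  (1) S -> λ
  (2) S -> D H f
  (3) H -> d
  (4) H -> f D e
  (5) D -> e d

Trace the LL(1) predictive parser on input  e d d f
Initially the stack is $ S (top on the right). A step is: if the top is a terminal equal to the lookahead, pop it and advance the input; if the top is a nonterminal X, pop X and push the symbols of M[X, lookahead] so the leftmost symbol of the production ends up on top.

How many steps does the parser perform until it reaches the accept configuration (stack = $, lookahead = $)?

7

     Stack      Input      Action
  1  $ S        e d d f $  expand S -> D H f
  2  $ f H D    e d d f $  expand D -> e d
  3  $ f H d e  e d d f $  match e
  4  $ f H d    d d f $    match d
  5  $ f H      d f $      expand H -> d
  6  $ f d      d f $      match d
  7  $ f        f $        match f
Accept reached after 7 steps.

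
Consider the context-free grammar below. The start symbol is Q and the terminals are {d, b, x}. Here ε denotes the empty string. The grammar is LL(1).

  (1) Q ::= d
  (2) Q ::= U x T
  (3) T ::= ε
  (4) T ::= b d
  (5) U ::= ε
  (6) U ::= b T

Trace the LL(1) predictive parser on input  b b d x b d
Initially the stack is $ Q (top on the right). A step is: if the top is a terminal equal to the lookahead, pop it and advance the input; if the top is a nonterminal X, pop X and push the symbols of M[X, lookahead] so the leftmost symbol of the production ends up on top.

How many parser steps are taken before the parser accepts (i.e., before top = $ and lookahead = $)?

      Stack      Input          Action
   1  $ Q        b b d x b d $  expand Q ::= U x T
   2  $ T x U    b b d x b d $  expand U ::= b T
   3  $ T x T b  b b d x b d $  match b
   4  $ T x T    b d x b d $    expand T ::= b d
   5  $ T x d b  b d x b d $    match b
   6  $ T x d    d x b d $      match d
   7  $ T x      x b d $        match x
   8  $ T        b d $          expand T ::= b d
   9  $ d b      b d $          match b
  10  $ d        d $            match d
Accept reached after 10 steps.

10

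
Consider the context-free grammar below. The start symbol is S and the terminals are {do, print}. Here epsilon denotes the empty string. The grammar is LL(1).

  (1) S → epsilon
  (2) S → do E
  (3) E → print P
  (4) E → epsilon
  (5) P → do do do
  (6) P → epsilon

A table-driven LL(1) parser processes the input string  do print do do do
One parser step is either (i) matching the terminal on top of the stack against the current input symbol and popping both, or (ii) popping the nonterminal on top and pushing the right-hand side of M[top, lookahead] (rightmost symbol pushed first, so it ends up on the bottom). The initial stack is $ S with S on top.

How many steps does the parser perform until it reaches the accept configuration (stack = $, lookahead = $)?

     Stack       Input                Action
  1  $ S         do print do do do $  expand S → do E
  2  $ E do      do print do do do $  match do
  3  $ E         print do do do $     expand E → print P
  4  $ P print   print do do do $     match print
  5  $ P         do do do $           expand P → do do do
  6  $ do do do  do do do $           match do
  7  $ do do     do do $              match do
  8  $ do        do $                 match do
Accept reached after 8 steps.

8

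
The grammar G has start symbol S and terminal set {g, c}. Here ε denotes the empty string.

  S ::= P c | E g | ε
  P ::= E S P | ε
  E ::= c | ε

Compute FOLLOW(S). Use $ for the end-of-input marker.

FIRST(E) = {ε, c}
FIRST(S) = {ε, c, g}  (via P c, E g)
FIRST(P) = {ε, c, g}  (via E S P)
FOLLOW(S) includes $ since S is the start symbol.
FOLLOW(P): in S::=P c, P is followed by c with FIRST {c}; in P::=E S P, the suffix after P is empty (adds nothing new). Thus FOLLOW(P) = {c}.
FOLLOW(S): in P::=E S P, S is followed by P with FIRST {ε, c, g}; in P::=E S P, the suffix after S is nullable, so FOLLOW(S) ⊇ FOLLOW(P) = {c}. Thus FOLLOW(S) = {$, c, g}.
FOLLOW(E): in S::=E g, E is followed by g with FIRST {g}; in P::=E S P, E is followed by S P with FIRST {ε, c, g}; in P::=E S P, the suffix after E is nullable, so FOLLOW(E) ⊇ FOLLOW(P) = {c}. Thus FOLLOW(E) = {c, g}.

{$, c, g}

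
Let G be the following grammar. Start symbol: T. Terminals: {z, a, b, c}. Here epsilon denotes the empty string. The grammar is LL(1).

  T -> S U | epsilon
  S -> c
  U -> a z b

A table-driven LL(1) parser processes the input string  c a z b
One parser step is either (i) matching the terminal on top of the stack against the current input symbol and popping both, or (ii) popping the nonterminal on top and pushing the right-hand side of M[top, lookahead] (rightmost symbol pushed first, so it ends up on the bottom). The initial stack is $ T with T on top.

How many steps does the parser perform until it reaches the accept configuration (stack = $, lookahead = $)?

7

     Stack    Input      Action
  1  $ T      c a z b $  expand T -> S U
  2  $ U S    c a z b $  expand S -> c
  3  $ U c    c a z b $  match c
  4  $ U      a z b $    expand U -> a z b
  5  $ b z a  a z b $    match a
  6  $ b z    z b $      match z
  7  $ b      b $        match b
Accept reached after 7 steps.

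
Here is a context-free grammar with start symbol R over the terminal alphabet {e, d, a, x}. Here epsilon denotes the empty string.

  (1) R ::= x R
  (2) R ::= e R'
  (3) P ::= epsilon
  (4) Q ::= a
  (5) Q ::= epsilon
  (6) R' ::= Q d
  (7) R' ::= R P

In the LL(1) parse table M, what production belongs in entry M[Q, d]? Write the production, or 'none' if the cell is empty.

Q ::= epsilon

FIRST(R) = {e, x}
FIRST(P) = {epsilon}
FIRST(Q) = {epsilon, a}
FIRST(R') = {a, d, e, x}  (via Q d, R P)
FOLLOW(R) includes $ since R is the start symbol.
FOLLOW(Q): in R'::=Q d, Q is followed by d with FIRST {d}. Thus FOLLOW(Q) = {d}.
For Q ::= a: FIRST(a) = {a}, so it goes in M[Q, t] for t ∈ {a}.
For Q ::= epsilon: FIRST(epsilon) = {epsilon}, so it goes in M[Q, t] for t ∈ {}; since epsilon ∈ FIRST, also for every t ∈ FOLLOW(Q) = {d}.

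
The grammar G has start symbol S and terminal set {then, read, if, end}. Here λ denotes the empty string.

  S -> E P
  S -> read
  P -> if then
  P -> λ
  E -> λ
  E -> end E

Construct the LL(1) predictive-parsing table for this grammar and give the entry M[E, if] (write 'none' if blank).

FIRST(P) = {λ, if}
FIRST(E) = {λ, end}
FIRST(S) = {λ, end, if, read}  (via E P)
FOLLOW(S) includes $ since S is the start symbol.
FOLLOW(S): S appears on no right-hand side. Thus FOLLOW(S) = {$}.
FOLLOW(E): in S->E P, E is followed by P with FIRST {λ, if}; in S->E P, the suffix after E is nullable, so FOLLOW(E) ⊇ FOLLOW(S) = {$}; in E->end E, the suffix after E is empty (adds nothing new). Thus FOLLOW(E) = {$, if}.
For E -> λ: FIRST(λ) = {λ}, so it goes in M[E, t] for t ∈ {}; since λ ∈ FIRST, also for every t ∈ FOLLOW(E) = {$, if}.
For E -> end E: FIRST(end E) = {end}, so it goes in M[E, t] for t ∈ {end}.

E -> λ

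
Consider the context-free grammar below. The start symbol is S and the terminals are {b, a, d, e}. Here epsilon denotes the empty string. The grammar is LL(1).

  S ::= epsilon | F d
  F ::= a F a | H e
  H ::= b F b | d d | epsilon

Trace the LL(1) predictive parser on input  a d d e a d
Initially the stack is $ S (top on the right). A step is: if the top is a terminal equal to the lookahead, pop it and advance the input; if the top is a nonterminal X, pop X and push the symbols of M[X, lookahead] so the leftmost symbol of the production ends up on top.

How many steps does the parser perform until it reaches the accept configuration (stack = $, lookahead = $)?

      Stack        Input          Action
   1  $ S          a d d e a d $  expand S ::= F d
   2  $ d F        a d d e a d $  expand F ::= a F a
   3  $ d a F a    a d d e a d $  match a
   4  $ d a F      d d e a d $    expand F ::= H e
   5  $ d a e H    d d e a d $    expand H ::= d d
   6  $ d a e d d  d d e a d $    match d
   7  $ d a e d    d e a d $      match d
   8  $ d a e      e a d $        match e
   9  $ d a        a d $          match a
  10  $ d          d $            match d
Accept reached after 10 steps.

10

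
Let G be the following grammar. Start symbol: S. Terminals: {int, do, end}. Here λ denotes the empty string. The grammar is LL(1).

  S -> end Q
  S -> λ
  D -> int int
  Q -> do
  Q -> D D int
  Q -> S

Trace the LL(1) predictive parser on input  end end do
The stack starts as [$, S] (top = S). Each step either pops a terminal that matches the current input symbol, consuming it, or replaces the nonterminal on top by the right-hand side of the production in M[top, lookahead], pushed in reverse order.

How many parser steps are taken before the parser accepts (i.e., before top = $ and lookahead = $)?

     Stack    Input         Action
  1  $ S      end end do $  expand S -> end Q
  2  $ Q end  end end do $  match end
  3  $ Q      end do $      expand Q -> S
  4  $ S      end do $      expand S -> end Q
  5  $ Q end  end do $      match end
  6  $ Q      do $          expand Q -> do
  7  $ do     do $          match do
Accept reached after 7 steps.

7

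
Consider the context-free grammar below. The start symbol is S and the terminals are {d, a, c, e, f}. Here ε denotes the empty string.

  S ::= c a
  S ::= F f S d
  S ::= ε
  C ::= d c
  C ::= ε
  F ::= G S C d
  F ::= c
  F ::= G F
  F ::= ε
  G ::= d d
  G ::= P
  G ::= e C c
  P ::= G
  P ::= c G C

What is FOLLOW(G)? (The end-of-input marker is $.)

FIRST(C) = {ε, d}
FIRST(S) = {ε, c, d, e, f}  (via F f S d)
FIRST(F) = {ε, c, d, e}  (via G S C d, G F)
FIRST(G) = {c, d, e}  (via P)
FIRST(P) = {c, d, e}  (via G)
FOLLOW(S) includes $ since S is the start symbol.
FOLLOW(S): in S::=F f S d, S is followed by d with FIRST {d}; in F::=G S C d, S is followed by C d with FIRST {d}. Thus FOLLOW(S) = {$, d}.
FOLLOW(F): in S::=F f S d, F is followed by f S d with FIRST {f}; in F::=G F, the suffix after F is empty (adds nothing new). Thus FOLLOW(F) = {f}.
FOLLOW(C): in F::=G S C d, C is followed by d with FIRST {d}; in G::=e C c, C is followed by c with FIRST {c}; in P::=c G C, the suffix after C is empty, so FOLLOW(C) ⊇ FOLLOW(P) = {c, d, e, f}. Thus FOLLOW(C) = {c, d, e, f}.
FOLLOW(G): in F::=G S C d, G is followed by S C d with FIRST {c, d, e, f}; in F::=G F, G is followed by F with FIRST {ε, c, d, e}; in F::=G F, the suffix after G is nullable, so FOLLOW(G) ⊇ FOLLOW(F) = {f}; in P::=G, the suffix after G is empty, so FOLLOW(G) ⊇ FOLLOW(P) = {c, d, e, f}; in P::=c G C, G is followed by C with FIRST {ε, d}; in P::=c G C, the suffix after G is nullable, so FOLLOW(G) ⊇ FOLLOW(P) = {c, d, e, f}. Thus FOLLOW(G) = {c, d, e, f}.
FOLLOW(P): in G::=P, the suffix after P is empty, so FOLLOW(P) ⊇ FOLLOW(G) = {c, d, e, f}. Thus FOLLOW(P) = {c, d, e, f}.

{c, d, e, f}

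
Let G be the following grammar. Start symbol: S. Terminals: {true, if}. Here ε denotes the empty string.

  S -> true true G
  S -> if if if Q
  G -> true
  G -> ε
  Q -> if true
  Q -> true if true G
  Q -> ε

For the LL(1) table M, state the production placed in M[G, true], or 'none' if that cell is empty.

G -> true

FIRST(S) = {if, true}
FIRST(G) = {ε, true}
FIRST(Q) = {ε, if, true}
FOLLOW(S) includes $ since S is the start symbol.
FOLLOW(S): S appears on no right-hand side. Thus FOLLOW(S) = {$}.
FOLLOW(Q): in S->if if if Q, the suffix after Q is empty, so FOLLOW(Q) ⊇ FOLLOW(S) = {$}. Thus FOLLOW(Q) = {$}.
FOLLOW(G): in S->true true G, the suffix after G is empty, so FOLLOW(G) ⊇ FOLLOW(S) = {$}; in Q->true if true G, the suffix after G is empty, so FOLLOW(G) ⊇ FOLLOW(Q) = {$}. Thus FOLLOW(G) = {$}.
For G -> true: FIRST(true) = {true}, so it goes in M[G, t] for t ∈ {true}.
For G -> ε: FIRST(ε) = {ε}, so it goes in M[G, t] for t ∈ {}; since ε ∈ FIRST, also for every t ∈ FOLLOW(G) = {$}.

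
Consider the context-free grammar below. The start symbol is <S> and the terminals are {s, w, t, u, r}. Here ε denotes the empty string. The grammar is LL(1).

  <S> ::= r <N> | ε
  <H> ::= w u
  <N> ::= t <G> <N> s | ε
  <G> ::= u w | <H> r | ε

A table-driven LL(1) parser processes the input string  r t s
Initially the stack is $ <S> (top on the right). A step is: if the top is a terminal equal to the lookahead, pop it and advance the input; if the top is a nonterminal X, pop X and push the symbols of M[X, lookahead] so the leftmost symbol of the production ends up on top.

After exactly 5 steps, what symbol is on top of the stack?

<N>

     Stack          Input    Action
  1  $ <S>          r t s $  expand <S> ::= r <N>
  2  $ <N> r        r t s $  match r
  3  $ <N>          t s $    expand <N> ::= t <G> <N> s
  4  $ s <N> <G> t  t s $    match t
  5  $ s <N> <G>    s $      expand <G> ::= ε
Stack after step 5: $ s <N> (top = <N>).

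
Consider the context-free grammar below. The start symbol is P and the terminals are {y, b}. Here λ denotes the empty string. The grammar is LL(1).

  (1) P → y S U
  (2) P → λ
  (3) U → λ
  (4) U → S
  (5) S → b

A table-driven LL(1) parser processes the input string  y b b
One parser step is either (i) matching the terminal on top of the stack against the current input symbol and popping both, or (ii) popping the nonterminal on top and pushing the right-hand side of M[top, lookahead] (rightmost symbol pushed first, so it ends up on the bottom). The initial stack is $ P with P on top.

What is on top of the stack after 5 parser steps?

S

step 1: stack=$ P  input=y b b $  — expand P → y S U
step 2: stack=$ U S y  input=y b b $  — match y
step 3: stack=$ U S  input=b b $  — expand S → b
step 4: stack=$ U b  input=b b $  — match b
step 5: stack=$ U  input=b $  — expand U → S
Stack after step 5: $ S (top = S).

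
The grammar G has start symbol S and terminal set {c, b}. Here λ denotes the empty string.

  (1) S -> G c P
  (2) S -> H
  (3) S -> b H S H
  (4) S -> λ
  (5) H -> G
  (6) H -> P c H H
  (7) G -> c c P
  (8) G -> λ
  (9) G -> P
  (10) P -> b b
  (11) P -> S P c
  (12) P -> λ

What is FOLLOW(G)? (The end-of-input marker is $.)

{$, b, c}

FIRST(S) = {λ, b, c}  (via G c P, H)
FIRST(P) = {λ, b, c}  (via S P c)
FIRST(G) = {λ, b, c}  (via P)
FIRST(H) = {λ, b, c}  (via G, P c H H)
FOLLOW(S) includes $ since S is the start symbol.
FOLLOW(S): in S->b H S H, S is followed by H with FIRST {λ, b, c}; in S->b H S H, the suffix after S is nullable (adds nothing new); in P->S P c, S is followed by P c with FIRST {b, c}. Thus FOLLOW(S) = {$, b, c}.
FOLLOW(H): in S->H, the suffix after H is empty, so FOLLOW(H) ⊇ FOLLOW(S) = {$, b, c}; in S->b H S H (occurrence 1), H is followed by S H with FIRST {λ, b, c}; in S->b H S H (occurrence 1), the suffix after H is nullable, so FOLLOW(H) ⊇ FOLLOW(S) = {$, b, c}; in S->b H S H (occurrence 2), the suffix after H is empty, so FOLLOW(H) ⊇ FOLLOW(S) = {$, b, c}; in H->P c H H (occurrence 1), H is followed by H with FIRST {λ, b, c}; in H->P c H H (occurrence 1), the suffix after H is nullable (adds nothing new); in H->P c H H (occurrence 2), the suffix after H is empty (adds nothing new). Thus FOLLOW(H) = {$, b, c}.
FOLLOW(G): in S->G c P, G is followed by c P with FIRST {c}; in H->G, the suffix after G is empty, so FOLLOW(G) ⊇ FOLLOW(H) = {$, b, c}. Thus FOLLOW(G) = {$, b, c}.
FOLLOW(P): in S->G c P, the suffix after P is empty, so FOLLOW(P) ⊇ FOLLOW(S) = {$, b, c}; in H->P c H H, P is followed by c H H with FIRST {c}; in G->c c P, the suffix after P is empty, so FOLLOW(P) ⊇ FOLLOW(G) = {$, b, c}; in G->P, the suffix after P is empty, so FOLLOW(P) ⊇ FOLLOW(G) = {$, b, c}; in P->S P c, P is followed by c with FIRST {c}. Thus FOLLOW(P) = {$, b, c}.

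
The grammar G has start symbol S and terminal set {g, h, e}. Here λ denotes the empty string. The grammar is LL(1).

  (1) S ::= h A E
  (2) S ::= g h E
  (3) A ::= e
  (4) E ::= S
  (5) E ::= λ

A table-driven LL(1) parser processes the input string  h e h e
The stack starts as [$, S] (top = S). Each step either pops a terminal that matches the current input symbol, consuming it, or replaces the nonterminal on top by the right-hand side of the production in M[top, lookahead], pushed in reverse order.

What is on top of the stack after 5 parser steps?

S

     Stack    Input      Action
  1  $ S      h e h e $  expand S ::= h A E
  2  $ E A h  h e h e $  match h
  3  $ E A    e h e $    expand A ::= e
  4  $ E e    e h e $    match e
  5  $ E      h e $      expand E ::= S
Stack after step 5: $ S (top = S).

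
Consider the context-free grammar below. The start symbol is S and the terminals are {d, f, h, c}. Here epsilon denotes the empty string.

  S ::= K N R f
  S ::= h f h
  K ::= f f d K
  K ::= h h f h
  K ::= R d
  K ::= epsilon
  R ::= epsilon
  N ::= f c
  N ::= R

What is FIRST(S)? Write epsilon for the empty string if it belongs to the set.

FIRST(R) = {epsilon}
FIRST(K) = {epsilon, d, f, h}  (via R d)
FIRST(N) = {epsilon, f}  (via R)
FIRST(S) = {d, f, h}  (via K N R f)

{d, f, h}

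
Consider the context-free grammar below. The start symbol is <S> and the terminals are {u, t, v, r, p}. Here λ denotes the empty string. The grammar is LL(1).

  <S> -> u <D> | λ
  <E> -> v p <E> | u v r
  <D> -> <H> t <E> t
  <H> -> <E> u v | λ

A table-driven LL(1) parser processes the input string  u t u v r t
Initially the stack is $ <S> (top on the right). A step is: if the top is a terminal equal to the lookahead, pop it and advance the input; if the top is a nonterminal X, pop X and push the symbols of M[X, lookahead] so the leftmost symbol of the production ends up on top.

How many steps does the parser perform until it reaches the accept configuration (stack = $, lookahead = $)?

10

step 1: stack=$ <S>  input=u t u v r t $  — expand <S> -> u <D>
step 2: stack=$ <D> u  input=u t u v r t $  — match u
step 3: stack=$ <D>  input=t u v r t $  — expand <D> -> <H> t <E> t
step 4: stack=$ t <E> t <H>  input=t u v r t $  — expand <H> -> λ
step 5: stack=$ t <E> t  input=t u v r t $  — match t
step 6: stack=$ t <E>  input=u v r t $  — expand <E> -> u v r
step 7: stack=$ t r v u  input=u v r t $  — match u
step 8: stack=$ t r v  input=v r t $  — match v
step 9: stack=$ t r  input=r t $  — match r
step 10: stack=$ t  input=t $  — match t
Accept reached after 10 steps.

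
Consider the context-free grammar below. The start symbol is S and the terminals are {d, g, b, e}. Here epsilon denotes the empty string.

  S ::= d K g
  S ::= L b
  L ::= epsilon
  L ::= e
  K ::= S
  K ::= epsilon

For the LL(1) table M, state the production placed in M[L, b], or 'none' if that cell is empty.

FIRST(L): from L::=epsilon we get {epsilon}; from L::=e we get {e}. So FIRST(L) = {epsilon, e}.
FIRST(S): from S::=d K g we get {d}; from S::=L b we get {b, e}. So FIRST(S) = {b, d, e}.
FIRST(K): from K::=S we get {b, d, e}; from K::=epsilon we get {epsilon}. So FIRST(K) = {epsilon, b, d, e}.
FOLLOW(S) includes $ since S is the start symbol.
FOLLOW(L): in S::=L b, L is followed by b with FIRST {b}. Thus FOLLOW(L) = {b}.
For L ::= epsilon: FIRST(epsilon) = {epsilon}, so it goes in M[L, t] for t ∈ {}; since epsilon ∈ FIRST, also for every t ∈ FOLLOW(L) = {b}.
For L ::= e: FIRST(e) = {e}, so it goes in M[L, t] for t ∈ {e}.

L ::= epsilon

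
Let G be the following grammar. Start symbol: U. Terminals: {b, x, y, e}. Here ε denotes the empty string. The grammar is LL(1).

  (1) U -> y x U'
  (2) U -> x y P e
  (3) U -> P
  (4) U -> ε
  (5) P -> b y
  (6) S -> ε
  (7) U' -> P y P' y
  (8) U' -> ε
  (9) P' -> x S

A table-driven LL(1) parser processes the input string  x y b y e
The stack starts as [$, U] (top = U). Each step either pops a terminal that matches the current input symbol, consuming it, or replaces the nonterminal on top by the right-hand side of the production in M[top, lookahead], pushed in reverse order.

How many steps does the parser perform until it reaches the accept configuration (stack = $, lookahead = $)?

7

     Stack      Input        Action
  1  $ U        x y b y e $  expand U -> x y P e
  2  $ e P y x  x y b y e $  match x
  3  $ e P y    y b y e $    match y
  4  $ e P      b y e $      expand P -> b y
  5  $ e y b    b y e $      match b
  6  $ e y      y e $        match y
  7  $ e        e $          match e
Accept reached after 7 steps.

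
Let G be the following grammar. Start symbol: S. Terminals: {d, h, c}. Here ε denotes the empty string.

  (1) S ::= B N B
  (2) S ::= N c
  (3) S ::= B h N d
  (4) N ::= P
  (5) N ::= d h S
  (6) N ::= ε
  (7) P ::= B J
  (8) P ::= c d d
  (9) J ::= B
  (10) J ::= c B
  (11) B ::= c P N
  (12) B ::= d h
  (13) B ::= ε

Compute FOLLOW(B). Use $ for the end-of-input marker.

{$, c, d, h}

FIRST(B) = {ε, c, d}
FIRST(J) = {ε, c, d}  (via B)
FIRST(P) = {ε, c, d}  (via B J)
FIRST(N) = {ε, c, d}  (via P)
FIRST(S) = {ε, c, d, h}  (via B N B, N c, B h N d)
FOLLOW(S) includes $ since S is the start symbol.
FOLLOW(S): in N::=d h S, the suffix after S is empty, so FOLLOW(S) ⊇ FOLLOW(N) = {$, c, d, h}. Thus FOLLOW(S) = {$, c, d, h}.
FOLLOW(N): in S::=B N B, N is followed by B with FIRST {ε, c, d}; in S::=B N B, the suffix after N is nullable, so FOLLOW(N) ⊇ FOLLOW(S) = {$, c, d, h}; in S::=N c, N is followed by c with FIRST {c}; in S::=B h N d, N is followed by d with FIRST {d}; in B::=c P N, the suffix after N is empty, so FOLLOW(N) ⊇ FOLLOW(B) = {$, c, d, h}. Thus FOLLOW(N) = {$, c, d, h}.
FOLLOW(P): in N::=P, the suffix after P is empty, so FOLLOW(P) ⊇ FOLLOW(N) = {$, c, d, h}; in B::=c P N, P is followed by N with FIRST {ε, c, d}; in B::=c P N, the suffix after P is nullable, so FOLLOW(P) ⊇ FOLLOW(B) = {$, c, d, h}. Thus FOLLOW(P) = {$, c, d, h}.
FOLLOW(J): in P::=B J, the suffix after J is empty, so FOLLOW(J) ⊇ FOLLOW(P) = {$, c, d, h}. Thus FOLLOW(J) = {$, c, d, h}.
FOLLOW(B): in S::=B N B (occurrence 1), B is followed by N B with FIRST {ε, c, d}; in S::=B N B (occurrence 1), the suffix after B is nullable, so FOLLOW(B) ⊇ FOLLOW(S) = {$, c, d, h}; in S::=B N B (occurrence 2), the suffix after B is empty, so FOLLOW(B) ⊇ FOLLOW(S) = {$, c, d, h}; in S::=B h N d, B is followed by h N d with FIRST {h}; in P::=B J, B is followed by J with FIRST {ε, c, d}; in P::=B J, the suffix after B is nullable, so FOLLOW(B) ⊇ FOLLOW(P) = {$, c, d, h}; in J::=B, the suffix after B is empty, so FOLLOW(B) ⊇ FOLLOW(J) = {$, c, d, h}; in J::=c B, the suffix after B is empty, so FOLLOW(B) ⊇ FOLLOW(J) = {$, c, d, h}. Thus FOLLOW(B) = {$, c, d, h}.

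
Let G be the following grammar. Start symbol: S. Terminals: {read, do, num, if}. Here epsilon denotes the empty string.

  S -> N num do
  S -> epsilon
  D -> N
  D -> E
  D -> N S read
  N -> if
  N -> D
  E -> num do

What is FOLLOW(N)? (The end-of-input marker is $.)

{if, num, read}

FIRST(E): from E->num do we get {num}. So FIRST(E) = {num}.
FIRST(S): from S->N num do we get {if, num}; from S->epsilon we get {epsilon}. So FIRST(S) = {epsilon, if, num}.
FIRST(D): from D->N we get {if, num}; from D->E we get {num}; from D->N S read we get {if, num}. So FIRST(D) = {if, num}.
FIRST(N): from N->if we get {if}; from N->D we get {if, num}. So FIRST(N) = {if, num}.
FOLLOW(S) includes $ since S is the start symbol.
FOLLOW(S): in D->N S read, S is followed by read with FIRST {read}. Thus FOLLOW(S) = {$, read}.
FOLLOW(D): in N->D, the suffix after D is empty, so FOLLOW(D) ⊇ FOLLOW(N) = {if, num, read}. Thus FOLLOW(D) = {if, num, read}.
FOLLOW(N): in S->N num do, N is followed by num do with FIRST {num}; in D->N, the suffix after N is empty, so FOLLOW(N) ⊇ FOLLOW(D) = {if, num, read}; in D->N S read, N is followed by S read with FIRST {if, num, read}. Thus FOLLOW(N) = {if, num, read}.
FOLLOW(E): in D->E, the suffix after E is empty, so FOLLOW(E) ⊇ FOLLOW(D) = {if, num, read}. Thus FOLLOW(E) = {if, num, read}.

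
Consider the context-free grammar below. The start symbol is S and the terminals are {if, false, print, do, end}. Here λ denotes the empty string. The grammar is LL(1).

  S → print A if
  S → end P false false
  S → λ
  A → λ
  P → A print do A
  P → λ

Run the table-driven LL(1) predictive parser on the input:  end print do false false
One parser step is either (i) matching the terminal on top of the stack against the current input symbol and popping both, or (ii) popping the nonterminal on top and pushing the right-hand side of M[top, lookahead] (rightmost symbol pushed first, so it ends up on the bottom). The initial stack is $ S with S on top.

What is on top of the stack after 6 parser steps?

A

step 1: stack=$ S  input=end print do false false $  — expand S → end P false false
step 2: stack=$ false false P end  input=end print do false false $  — match end
step 3: stack=$ false false P  input=print do false false $  — expand P → A print do A
step 4: stack=$ false false A do print A  input=print do false false $  — expand A → λ
step 5: stack=$ false false A do print  input=print do false false $  — match print
step 6: stack=$ false false A do  input=do false false $  — match do
Stack after step 6: $ false false A (top = A).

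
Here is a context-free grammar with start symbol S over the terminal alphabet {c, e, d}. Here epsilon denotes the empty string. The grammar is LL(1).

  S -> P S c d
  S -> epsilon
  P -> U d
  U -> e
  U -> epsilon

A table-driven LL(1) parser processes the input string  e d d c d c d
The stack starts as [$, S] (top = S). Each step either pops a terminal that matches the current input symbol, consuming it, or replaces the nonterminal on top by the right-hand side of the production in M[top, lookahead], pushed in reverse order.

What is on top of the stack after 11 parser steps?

d

step 1: stack=$ S  input=e d d c d c d $  — expand S -> P S c d
step 2: stack=$ d c S P  input=e d d c d c d $  — expand P -> U d
step 3: stack=$ d c S d U  input=e d d c d c d $  — expand U -> e
step 4: stack=$ d c S d e  input=e d d c d c d $  — match e
step 5: stack=$ d c S d  input=d d c d c d $  — match d
step 6: stack=$ d c S  input=d c d c d $  — expand S -> P S c d
step 7: stack=$ d c d c S P  input=d c d c d $  — expand P -> U d
step 8: stack=$ d c d c S d U  input=d c d c d $  — expand U -> epsilon
step 9: stack=$ d c d c S d  input=d c d c d $  — match d
step 10: stack=$ d c d c S  input=c d c d $  — expand S -> epsilon
step 11: stack=$ d c d c  input=c d c d $  — match c
Stack after step 11: $ d c d (top = d).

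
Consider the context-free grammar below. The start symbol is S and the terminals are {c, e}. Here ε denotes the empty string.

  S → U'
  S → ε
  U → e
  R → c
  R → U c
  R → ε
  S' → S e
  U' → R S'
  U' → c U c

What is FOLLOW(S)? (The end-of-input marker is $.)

FIRST(U) = {e}
FIRST(R) = {ε, c, e}  (via U c)
FIRST(S) = {ε, c, e}  (via U')
FIRST(S') = {c, e}  (via S e)
FIRST(U') = {c, e}  (via R S')
FOLLOW(S) includes $ since S is the start symbol.
FOLLOW(S): in S'→S e, S is followed by e with FIRST {e}. Thus FOLLOW(S) = {$, e}.
FOLLOW(U): in R→U c, U is followed by c with FIRST {c}; in U'→c U c, U is followed by c with FIRST {c}. Thus FOLLOW(U) = {c}.
FOLLOW(R): in U'→R S', R is followed by S' with FIRST {c, e}. Thus FOLLOW(R) = {c, e}.
FOLLOW(U'): in S→U', the suffix after U' is empty, so FOLLOW(U') ⊇ FOLLOW(S) = {$, e}. Thus FOLLOW(U') = {$, e}.
FOLLOW(S'): in U'→R S', the suffix after S' is empty, so FOLLOW(S') ⊇ FOLLOW(U') = {$, e}. Thus FOLLOW(S') = {$, e}.

{$, e}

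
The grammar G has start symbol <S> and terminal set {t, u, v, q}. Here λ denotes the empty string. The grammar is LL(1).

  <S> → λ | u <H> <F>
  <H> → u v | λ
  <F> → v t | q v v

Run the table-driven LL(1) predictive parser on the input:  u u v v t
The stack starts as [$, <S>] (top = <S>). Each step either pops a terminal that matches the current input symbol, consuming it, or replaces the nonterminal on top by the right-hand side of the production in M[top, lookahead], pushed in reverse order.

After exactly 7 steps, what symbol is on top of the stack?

t

     Stack        Input        Action
  1  $ <S>        u u v v t $  expand <S> → u <H> <F>
  2  $ <F> <H> u  u u v v t $  match u
  3  $ <F> <H>    u v v t $    expand <H> → u v
  4  $ <F> v u    u v v t $    match u
  5  $ <F> v      v v t $      match v
  6  $ <F>        v t $        expand <F> → v t
  7  $ t v        v t $        match v
Stack after step 7: $ t (top = t).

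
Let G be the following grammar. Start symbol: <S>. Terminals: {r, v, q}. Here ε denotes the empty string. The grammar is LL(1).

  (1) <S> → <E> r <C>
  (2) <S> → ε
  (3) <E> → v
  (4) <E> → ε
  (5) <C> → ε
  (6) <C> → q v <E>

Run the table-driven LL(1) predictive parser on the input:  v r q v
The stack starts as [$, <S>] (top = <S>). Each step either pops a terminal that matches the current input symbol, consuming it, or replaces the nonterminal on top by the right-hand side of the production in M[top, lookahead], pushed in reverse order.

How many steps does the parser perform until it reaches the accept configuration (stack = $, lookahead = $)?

step 1: stack=$ <S>  input=v r q v $  — expand <S> → <E> r <C>
step 2: stack=$ <C> r <E>  input=v r q v $  — expand <E> → v
step 3: stack=$ <C> r v  input=v r q v $  — match v
step 4: stack=$ <C> r  input=r q v $  — match r
step 5: stack=$ <C>  input=q v $  — expand <C> → q v <E>
step 6: stack=$ <E> v q  input=q v $  — match q
step 7: stack=$ <E> v  input=v $  — match v
step 8: stack=$ <E>  input=$  — expand <E> → ε
Accept reached after 8 steps.

8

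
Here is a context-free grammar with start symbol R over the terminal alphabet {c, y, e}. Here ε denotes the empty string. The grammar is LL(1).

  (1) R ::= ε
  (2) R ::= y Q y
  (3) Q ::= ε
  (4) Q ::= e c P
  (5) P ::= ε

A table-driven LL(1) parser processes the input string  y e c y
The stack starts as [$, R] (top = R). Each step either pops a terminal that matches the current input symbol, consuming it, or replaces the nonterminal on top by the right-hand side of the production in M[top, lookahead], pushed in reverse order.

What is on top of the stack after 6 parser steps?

     Stack      Input      Action
  1  $ R        y e c y $  expand R ::= y Q y
  2  $ y Q y    y e c y $  match y
  3  $ y Q      e c y $    expand Q ::= e c P
  4  $ y P c e  e c y $    match e
  5  $ y P c    c y $      match c
  6  $ y P      y $        expand P ::= ε
Stack after step 6: $ y (top = y).

y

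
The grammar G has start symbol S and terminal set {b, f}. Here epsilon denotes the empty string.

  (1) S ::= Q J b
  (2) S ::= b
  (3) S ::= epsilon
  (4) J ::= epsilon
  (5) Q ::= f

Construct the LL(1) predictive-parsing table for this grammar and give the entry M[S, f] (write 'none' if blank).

FIRST(J): from J::=epsilon we get {epsilon}. So FIRST(J) = {epsilon}.
FIRST(Q): from Q::=f we get {f}. So FIRST(Q) = {f}.
FIRST(S): from S::=Q J b we get {f}; from S::=b we get {b}; from S::=epsilon we get {epsilon}. So FIRST(S) = {epsilon, b, f}.
FOLLOW(S) includes $ since S is the start symbol.
FOLLOW(S): S appears on no right-hand side. Thus FOLLOW(S) = {$}.
For S ::= Q J b: FIRST(Q J b) = {f}, so it goes in M[S, t] for t ∈ {f}.
For S ::= b: FIRST(b) = {b}, so it goes in M[S, t] for t ∈ {b}.
For S ::= epsilon: FIRST(epsilon) = {epsilon}, so it goes in M[S, t] for t ∈ {}; since epsilon ∈ FIRST, also for every t ∈ FOLLOW(S) = {$}.

S ::= Q J b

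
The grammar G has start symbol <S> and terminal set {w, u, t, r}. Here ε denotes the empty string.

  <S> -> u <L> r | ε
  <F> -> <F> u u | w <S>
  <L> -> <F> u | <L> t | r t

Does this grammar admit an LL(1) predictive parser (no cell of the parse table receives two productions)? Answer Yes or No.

No

FIRST(<S>) = {ε, u}
FIRST(<F>) = {w}
FIRST(<L>) = {r, w}
FOLLOW(<S>) = {$, u}
FOLLOW(<F>) = {u}
FOLLOW(<L>) = {r, t}
Cell M[<F>, w] receives both <F> -> <F> u u and <F> -> w <S> — the grammar is not LL(1).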